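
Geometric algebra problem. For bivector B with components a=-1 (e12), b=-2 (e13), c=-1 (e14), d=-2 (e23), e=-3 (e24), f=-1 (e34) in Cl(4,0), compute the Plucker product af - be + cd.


Plucker relation: af - be + cd
a*f = (-1)*(-1) = 1
b*e = (-2)*(-3) = 6
c*d = (-1)*(-2) = 2
af - be + cd = 1 - 6 + 2
= -3


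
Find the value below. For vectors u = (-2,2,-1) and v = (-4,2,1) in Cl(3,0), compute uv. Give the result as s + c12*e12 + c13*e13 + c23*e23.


In Cl(3,0): e_i^2 = 1, e_ie_j = -e_je_i for i != j.
Scalar part = u . v = (-2)*(-4) + 2*2 + (-1)*1
= 8 + 4 + (-1) = 11
e12 coeff = (-2)*2 - 2*(-4) = -4 - (-8) = 4
e13 coeff = (-2)*1 - (-1)*(-4) = -2 - 4 = -6
e23 coeff = 2*1 - (-1)*2 = 2 - (-2) = 4
uv = 11 + 4*e12 - 6*e13 + 4*e23


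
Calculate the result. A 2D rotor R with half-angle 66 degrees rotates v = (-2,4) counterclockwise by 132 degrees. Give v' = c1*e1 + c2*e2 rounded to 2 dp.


Rotor R = cos(66deg) - sin(66deg)*e12
Rotation angle theta = 2 * 66 = 132 degrees
v' = R*v*~R rotates v by theta.
cos(132deg) = -0.6691, sin(132deg) = 0.7431
v'_1 = -2*cos(132deg) - 4*sin(132deg)
= -2*(-0.6691) - 4*0.7431
= -1.63
v'_2 = -2*sin(132deg) + 4*cos(132deg)
= -2*0.7431 + 4*(-0.6691)
= -4.16
v' = -1.63*e1 - 4.16*e2


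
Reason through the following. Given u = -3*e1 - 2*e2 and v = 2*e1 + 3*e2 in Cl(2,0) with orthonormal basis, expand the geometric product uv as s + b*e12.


Expand: (-3*e1 - 2*e2)(2*e1 + 3*e2)
= (-3)*2*e1e1 + (-3)*3*e1e2 + (-2)*2*e2e1 + (-2)*3*e2e2
Using e1^2 = e2^2 = 1, e2e1 = -e1e2:
Scalar part s = (-3)*2 + (-2)*3 = -6 + (-6) = -12
Bivector part b = (-3)*3 - (-2)*2 = -9 - (-4) = -5
uv = -12 - 5*e12


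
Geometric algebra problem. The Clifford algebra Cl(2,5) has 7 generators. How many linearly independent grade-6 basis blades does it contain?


Number of grade-k basis blades in Cl(p,q) with n = p + q is C(n, k).
n = 2 + 5 = 7
C(7, 6) = 7! / (6! * 1!)
= 5040 / (720 * 1)
= 7


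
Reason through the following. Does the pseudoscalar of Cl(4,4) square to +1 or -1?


The pseudoscalar I = e1...e_n (product of all n generators) of Cl(p,q) satisfies I^2 = (-1)^(q + n(n-1)/2).
p = 4, q = 4, n = p + q = 8
n(n-1)/2 = 8 * 7 / 2 = 28
Exponent = q + n(n-1)/2 = 4 + 28 = 32
I^2 = (-1)^32 = +1


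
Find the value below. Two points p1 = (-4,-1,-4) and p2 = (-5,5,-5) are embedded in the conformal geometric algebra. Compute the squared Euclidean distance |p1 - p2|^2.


p1 - p2 = (1, -6, 1)
|p1 - p2|^2 = 1^2 + (-6)^2 + 1^2
= 1 + 36 + 1
= 38


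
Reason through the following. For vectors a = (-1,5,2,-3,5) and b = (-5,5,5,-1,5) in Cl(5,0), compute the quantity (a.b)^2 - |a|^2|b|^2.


a . b = (-1)*(-5) + 5*5 + 2*5 + (-3)*(-1) + 5*5
= 5 + 25 + 10 + 3 + 25 = 68
|a|^2 = (-1)^2 + 5^2 + 2^2 + (-3)^2 + 5^2 = 64
|b|^2 = (-5)^2 + 5^2 + 5^2 + (-1)^2 + 5^2 = 101
(a.b)^2 = 68^2 = 4624
|a|^2 * |b|^2 = 64 * 101 = 6464
Result = 4624 - 6464 = -1840


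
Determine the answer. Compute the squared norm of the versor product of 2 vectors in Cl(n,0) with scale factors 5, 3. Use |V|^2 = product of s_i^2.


Each vector v_i has |v_i|^2 = s_i^2
Squared scales: 5^2 = 25, 3^2 = 9
|V|^2 = 25 * 9
= 225


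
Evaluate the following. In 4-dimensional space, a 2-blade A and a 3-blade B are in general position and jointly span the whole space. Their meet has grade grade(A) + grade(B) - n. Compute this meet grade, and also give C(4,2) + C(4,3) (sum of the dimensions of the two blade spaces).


Meet grade = grade(A) + grade(B) - n
= 2 + 3 - 4 = 1
C(4,2) = 6
C(4,3) = 4
dim_A + dim_B = 6 + 4 = 10


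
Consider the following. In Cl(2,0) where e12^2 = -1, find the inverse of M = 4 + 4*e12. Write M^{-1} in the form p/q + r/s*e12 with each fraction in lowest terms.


M = 4 + 4*e12, where e12^2 = -1.
Since M commutes with its reverse ~M = a - b*e12, M * ~M = a^2 - b^2*e12^2 = a^2 + b^2.
So M^{-1} = ~M / (a^2 + b^2) = (a - b*e12)/(a^2 + b^2).
a^2 + b^2 = 16 + 16 = 32
Scalar part = 4/32 = 1/8
Bivector coeff = -4/32 = -1/8
M^{-1} = 1/8 - 1/8*e12


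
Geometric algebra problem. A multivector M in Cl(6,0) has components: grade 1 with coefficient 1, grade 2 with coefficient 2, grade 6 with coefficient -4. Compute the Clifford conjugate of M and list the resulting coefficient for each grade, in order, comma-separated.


Clifford conjugate sign for grade k: (-1)^(k(k+1)/2)
Grade 1: (-1)^(1*2/2) = (-1)^1 = -1, coeff 1 -> -1
Grade 2: (-1)^(2*3/2) = (-1)^3 = -1, coeff 2 -> -2
Grade 6: (-1)^(6*7/2) = (-1)^21 = -1, coeff -4 -> 4
Conjugated coefficients: -1, -2, 4


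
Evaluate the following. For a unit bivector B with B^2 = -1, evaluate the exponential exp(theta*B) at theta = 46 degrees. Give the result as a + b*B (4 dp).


For a unit bivector B with B^2 = -1, the exponential series gives
e^(theta*B) = cos(theta) + sin(theta)*B (the GA analogue of Euler's formula).
theta = 46 degrees = 0.802851 rad
cos(46 deg) = 0.6947
sin(46 deg) = 0.7193
exp(theta*B) = 0.6947 + 0.7193*B


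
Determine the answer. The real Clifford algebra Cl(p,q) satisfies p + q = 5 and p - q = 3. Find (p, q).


We need p + q = 5 and p - q = 3.
Adding: 2p = 5 + 3 = 8, so p = 4.
Then q = 5 - 4 = 1.
(p, q) = (4, 1)


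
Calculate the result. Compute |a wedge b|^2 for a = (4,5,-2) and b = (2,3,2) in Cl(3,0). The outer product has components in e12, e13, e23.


a wedge b = (a1*b2 - a2*b1)*e12 + (a1*b3 - a3*b1)*e13 + (a2*b3 - a3*b2)*e23
e12 coeff: 4*3 - 5*2 = 12 - 10 = 2
e13 coeff: 4*2 - (-2)*2 = 8 - (-4) = 12
e23 coeff: 5*2 - (-2)*3 = 10 - (-6) = 16
|a wedge b|^2 = 2^2 + 12^2 + 16^2
= 4 + 144 + 256
= 404


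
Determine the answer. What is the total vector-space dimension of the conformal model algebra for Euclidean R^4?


The conformal model of R^4 uses Cl(5,1): the 4 Euclidean generators plus two extra orthogonal generators e+ (e+^2 = +1) and e- (e-^2 = -1), from which the null vectors e0, einf are built.
Number of generators m = 4 + 2 = 6.
dim Cl(p,q) = 2^m = 2^6 = 64


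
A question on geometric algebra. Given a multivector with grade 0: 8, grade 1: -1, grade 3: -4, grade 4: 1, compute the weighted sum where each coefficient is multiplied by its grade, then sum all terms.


Grade-weighted sum = sum of grade_k * coefficient_k
0*8 = 0
1*(-1) = -1
3*(-4) = -12
4*1 = 4
Total = 0 + (-1) + (-12) + 4 = -9


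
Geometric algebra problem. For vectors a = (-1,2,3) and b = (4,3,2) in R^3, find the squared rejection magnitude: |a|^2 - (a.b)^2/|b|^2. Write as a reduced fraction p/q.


|a|^2 = (-1)^2 + 2^2 + 3^2 = 14
|b|^2 = 4^2 + 3^2 + 2^2 = 29
a . b = (-1)*4 + 2*3 + 3*2 = 8
(a.b)^2 = 8^2 = 64
|rej|^2 = 14 - 64/29
= (406 - 64)/29
= 342/29
In lowest terms: 342/29


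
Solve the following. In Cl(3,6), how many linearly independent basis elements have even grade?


Even subalgebra dimension = 2^(n-1)
n = 3 + 6 = 9
2^(9 - 1) = 2^8 = 256
Verification: sum of C(9,k) for even k = 1 + 36 + 126 + 84 + 9 = 256
Result = 256


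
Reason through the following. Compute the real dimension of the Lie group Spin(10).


Spin(n) double-covers SO(n); both have Lie algebra so(n) of dimension n(n-1)/2.
n = 10
n(n-1) = 10 * 9 = 90
dim Spin(10) = 90/2 = 45


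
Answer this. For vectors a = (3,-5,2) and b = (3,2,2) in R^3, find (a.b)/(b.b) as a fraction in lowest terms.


Projection coefficient = (a . b) / (b . b)
a . b = 3*3 + (-5)*2 + 2*2
= 9 + (-10) + 4 = 3
b . b = 3^2 + 2^2 + 2^2
= 9 + 4 + 4 = 17
Coefficient = 3/17
In lowest terms: 3/17


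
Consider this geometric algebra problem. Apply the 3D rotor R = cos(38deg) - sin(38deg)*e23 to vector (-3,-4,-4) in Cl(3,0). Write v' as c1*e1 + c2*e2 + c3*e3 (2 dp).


Rotor R = cos(38deg) - sin(38deg)*e23
Rotation angle theta = 2 * 38 = 76 degrees in the e23 plane (e2 -> e3).
The component perpendicular to the plane (e1) is invariant: v'_1 = v1 = -3.00
cos(76deg) = 0.2419, sin(76deg) = 0.9703
v'_2 = v2*cos(theta) - v3*sin(theta) = -4*0.2419 - (-4)*0.9703 = 2.91
v'_3 = v2*sin(theta) + v3*cos(theta) = -4*0.9703 + (-4)*0.2419 = -4.85
v' = -3.00*e1 + 2.91*e2 - 4.85*e3


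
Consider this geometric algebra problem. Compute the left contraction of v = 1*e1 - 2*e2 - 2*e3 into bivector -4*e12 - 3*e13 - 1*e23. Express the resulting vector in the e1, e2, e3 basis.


Left contraction v _| B = <vB>_1 (grade-1 part of the geometric product vB).
Using e1_|e12 = e2, e2_|e12 = -e1, e1_|e13 = e3, e3_|e13 = -e1, e2_|e23 = e3, e3_|e23 = -e2:
e1 coeff: -v2*b12 - v3*b13 = -(-2)*(-4) - (-2)*(-3) = -14
e2 coeff: v1*b12 - v3*b23 = (1)*(-4) - (-2)*(-1) = -6
e3 coeff: v1*b13 + v2*b23 = (1)*(-3) + (-2)*(-1) = -1
v _| B = -14*e1 - 6*e2 - 1*e3


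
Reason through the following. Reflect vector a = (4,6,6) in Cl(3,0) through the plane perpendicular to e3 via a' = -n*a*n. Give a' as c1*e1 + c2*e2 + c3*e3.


Reflection formula: a' = -n*a*n, with n = e3 (unit vector, n^2 = 1).
For reflection through hyperplane perp to e3:
The component along e3 flips sign, others stay.
a = (4, 6, 6)
a' = (4, 6, -6)
a' = 4*e1 + 6*e2 - 6*e3


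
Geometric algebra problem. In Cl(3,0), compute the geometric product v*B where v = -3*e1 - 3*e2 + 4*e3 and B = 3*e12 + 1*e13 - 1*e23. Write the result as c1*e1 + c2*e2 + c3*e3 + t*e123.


vB has grade-1 (vector) and grade-3 (trivector) parts: vB = (v _| B) + (v ^ B).
Vector part <vB>_1:
  e1: -v2*b12 - v3*b13 = -(-3)*(3) - (4)*(1) = 5
  e2: v1*b12 - v3*b23 = (-3)*(3) - (4)*(-1) = -5
  e3: v1*b13 + v2*b23 = (-3)*(1) + (-3)*(-1) = 0
Trivector part <vB>_3:
  e123: v1*b23 - v2*b13 + v3*b12 = (-3)*(-1) - (-3)*(1) + (4)*(3) = 18
vB = 5*e1 - 5*e2 + 0*e3 + 18*e123


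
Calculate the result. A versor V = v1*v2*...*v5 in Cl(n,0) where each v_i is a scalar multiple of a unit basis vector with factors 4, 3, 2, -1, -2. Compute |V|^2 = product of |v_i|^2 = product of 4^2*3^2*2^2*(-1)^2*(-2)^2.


Each vector v_i has |v_i|^2 = s_i^2
Squared scales: 4^2 = 16, 3^2 = 9, 2^2 = 4, (-1)^2 = 1, (-2)^2 = 4
|V|^2 = 16 * 9 * 4 * 1 * 4
= 2304


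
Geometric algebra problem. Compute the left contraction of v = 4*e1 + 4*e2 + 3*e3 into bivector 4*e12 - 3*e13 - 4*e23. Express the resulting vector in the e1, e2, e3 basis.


Left contraction v _| B = <vB>_1 (grade-1 part of the geometric product vB).
Using e1_|e12 = e2, e2_|e12 = -e1, e1_|e13 = e3, e3_|e13 = -e1, e2_|e23 = e3, e3_|e23 = -e2:
e1 coeff: -v2*b12 - v3*b13 = -(4)*(4) - (3)*(-3) = -7
e2 coeff: v1*b12 - v3*b23 = (4)*(4) - (3)*(-4) = 28
e3 coeff: v1*b13 + v2*b23 = (4)*(-3) + (4)*(-4) = -28
v _| B = -7*e1 + 28*e2 - 28*e3


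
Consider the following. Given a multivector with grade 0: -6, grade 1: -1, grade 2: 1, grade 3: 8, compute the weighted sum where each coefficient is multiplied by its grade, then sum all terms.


Grade-weighted sum = sum of grade_k * coefficient_k
0*(-6) = 0
1*(-1) = -1
2*1 = 2
3*8 = 24
Total = 0 + (-1) + 2 + 24 = 25


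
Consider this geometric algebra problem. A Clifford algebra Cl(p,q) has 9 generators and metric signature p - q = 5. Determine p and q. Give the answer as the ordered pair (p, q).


We need p + q = 9 and p - q = 5.
Adding: 2p = 9 + 5 = 14, so p = 7.
Then q = 9 - 7 = 2.
(p, q) = (7, 2)


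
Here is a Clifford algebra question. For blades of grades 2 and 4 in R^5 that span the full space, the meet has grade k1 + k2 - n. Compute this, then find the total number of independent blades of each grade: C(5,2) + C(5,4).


Meet grade = grade(A) + grade(B) - n
= 2 + 4 - 5 = 1
C(5,2) = 10
C(5,4) = 5
dim_A + dim_B = 10 + 5 = 15


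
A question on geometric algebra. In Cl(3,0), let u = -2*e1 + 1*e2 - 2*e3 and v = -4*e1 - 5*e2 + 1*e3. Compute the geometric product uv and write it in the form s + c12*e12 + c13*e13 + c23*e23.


In Cl(3,0): e_i^2 = 1, e_ie_j = -e_je_i for i != j.
Scalar part = u . v = (-2)*(-4) + 1*(-5) + (-2)*1
= 8 + (-5) + (-2) = 1
e12 coeff = (-2)*(-5) - 1*(-4) = 10 - (-4) = 14
e13 coeff = (-2)*1 - (-2)*(-4) = -2 - 8 = -10
e23 coeff = 1*1 - (-2)*(-5) = 1 - 10 = -9
uv = 1 + 14*e12 - 10*e13 - 9*e23


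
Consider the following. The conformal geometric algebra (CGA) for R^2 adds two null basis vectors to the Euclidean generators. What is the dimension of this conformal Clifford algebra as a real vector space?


The conformal model of R^2 uses Cl(3,1): the 2 Euclidean generators plus two extra orthogonal generators e+ (e+^2 = +1) and e- (e-^2 = -1), from which the null vectors e0, einf are built.
Number of generators m = 2 + 2 = 4.
dim Cl(p,q) = 2^m = 2^4 = 16


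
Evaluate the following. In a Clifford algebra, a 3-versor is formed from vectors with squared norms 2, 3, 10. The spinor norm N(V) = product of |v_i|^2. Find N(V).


Spinor norm N(V) = |v1|^2 * |v2|^2 * ... * |v3|^2
= 2 * 3 * 10
Running product: 2, 6, 60
N(V) = 60


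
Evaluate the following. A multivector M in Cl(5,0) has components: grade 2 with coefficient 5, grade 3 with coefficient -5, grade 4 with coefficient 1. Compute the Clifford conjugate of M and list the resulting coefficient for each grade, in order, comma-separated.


Clifford conjugate sign for grade k: (-1)^(k(k+1)/2)
Grade 2: (-1)^(2*3/2) = (-1)^3 = -1, coeff 5 -> -5
Grade 3: (-1)^(3*4/2) = (-1)^6 = 1, coeff -5 -> -5
Grade 4: (-1)^(4*5/2) = (-1)^10 = 1, coeff 1 -> 1
Conjugated coefficients: -5, -5, 1


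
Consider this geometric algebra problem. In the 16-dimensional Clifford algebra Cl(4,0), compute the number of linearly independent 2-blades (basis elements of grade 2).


Number of grade-k basis blades in Cl(p,q) with n = p + q is C(n, k).
n = 4 + 0 = 4
C(4, 2) = 4! / (2! * 2!)
= 24 / (2 * 2)
= 6


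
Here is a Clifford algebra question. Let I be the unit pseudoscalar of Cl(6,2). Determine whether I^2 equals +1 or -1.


The pseudoscalar I = e1...e_n (product of all n generators) of Cl(p,q) satisfies I^2 = (-1)^(q + n(n-1)/2).
p = 6, q = 2, n = p + q = 8
n(n-1)/2 = 8 * 7 / 2 = 28
Exponent = q + n(n-1)/2 = 2 + 28 = 30
I^2 = (-1)^30 = +1


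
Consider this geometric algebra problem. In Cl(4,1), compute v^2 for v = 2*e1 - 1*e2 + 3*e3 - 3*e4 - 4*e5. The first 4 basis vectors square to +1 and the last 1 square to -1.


v^2 = sum of c_i^2 * e_i^2
Positive signature terms (e_i^2 = +1): 2^2 + (-1)^2 + 3^2 + (-3)^2 = 23
Negative signature terms (e_j^2 = -1): (-4)^2 = 16
v^2 = 23 - 16 = 7


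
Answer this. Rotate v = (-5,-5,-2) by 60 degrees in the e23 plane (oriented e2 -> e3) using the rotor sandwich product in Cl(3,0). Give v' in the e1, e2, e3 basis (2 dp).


Rotor R = cos(30deg) - sin(30deg)*e23
Rotation angle theta = 2 * 30 = 60 degrees in the e23 plane (e2 -> e3).
The component perpendicular to the plane (e1) is invariant: v'_1 = v1 = -5.00
cos(60deg) = 0.5000, sin(60deg) = 0.8660
v'_2 = v2*cos(theta) - v3*sin(theta) = -5*0.5000 - (-2)*0.8660 = -0.77
v'_3 = v2*sin(theta) + v3*cos(theta) = -5*0.8660 + (-2)*0.5000 = -5.33
v' = -5.00*e1 - 0.77*e2 - 5.33*e3


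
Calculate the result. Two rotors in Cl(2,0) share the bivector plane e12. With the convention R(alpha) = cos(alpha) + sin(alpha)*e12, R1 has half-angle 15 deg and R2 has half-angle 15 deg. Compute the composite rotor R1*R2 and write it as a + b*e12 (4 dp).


Same-plane rotors commute and their half-angles add:
R1*R2 = cos(a1 + a2) + sin(a1 + a2)*e12.
a1 + a2 = 15 + 15 = 30 deg
cos(30 deg) = 0.8660
sin(30 deg) = 0.5000
R1*R2 = 0.8660 + 0.5000*e12


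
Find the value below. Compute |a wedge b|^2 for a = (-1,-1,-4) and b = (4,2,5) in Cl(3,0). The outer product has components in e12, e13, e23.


a wedge b = (a1*b2 - a2*b1)*e12 + (a1*b3 - a3*b1)*e13 + (a2*b3 - a3*b2)*e23
e12 coeff: (-1)*2 - (-1)*4 = -2 - (-4) = 2
e13 coeff: (-1)*5 - (-4)*4 = -5 - (-16) = 11
e23 coeff: (-1)*5 - (-4)*2 = -5 - (-8) = 3
|a wedge b|^2 = 2^2 + 11^2 + 3^2
= 4 + 121 + 9
= 134


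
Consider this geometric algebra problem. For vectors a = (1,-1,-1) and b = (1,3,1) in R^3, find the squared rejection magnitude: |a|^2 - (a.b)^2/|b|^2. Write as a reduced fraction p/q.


|a|^2 = 1^2 + (-1)^2 + (-1)^2 = 3
|b|^2 = 1^2 + 3^2 + 1^2 = 11
a . b = 1*1 + (-1)*3 + (-1)*1 = -3
(a.b)^2 = (-3)^2 = 9
|rej|^2 = 3 - 9/11
= (33 - 9)/11
= 24/11
In lowest terms: 24/11


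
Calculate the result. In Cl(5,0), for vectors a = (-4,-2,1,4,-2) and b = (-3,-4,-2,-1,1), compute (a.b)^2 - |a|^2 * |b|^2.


a . b = (-4)*(-3) + (-2)*(-4) + 1*(-2) + 4*(-1) + (-2)*1
= 12 + 8 + (-2) + (-4) + (-2) = 12
|a|^2 = (-4)^2 + (-2)^2 + 1^2 + 4^2 + (-2)^2 = 41
|b|^2 = (-3)^2 + (-4)^2 + (-2)^2 + (-1)^2 + 1^2 = 31
(a.b)^2 = 12^2 = 144
|a|^2 * |b|^2 = 41 * 31 = 1271
Result = 144 - 1271 = -1127


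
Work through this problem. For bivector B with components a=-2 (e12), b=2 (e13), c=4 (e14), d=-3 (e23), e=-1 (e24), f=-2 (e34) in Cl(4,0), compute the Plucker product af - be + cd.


Plucker relation: af - be + cd
a*f = (-2)*(-2) = 4
b*e = 2*(-1) = -2
c*d = 4*(-3) = -12
af - be + cd = 4 - (-2) + (-12)
= -6


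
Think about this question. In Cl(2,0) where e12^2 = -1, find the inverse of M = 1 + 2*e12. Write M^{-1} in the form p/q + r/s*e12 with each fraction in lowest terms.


M = 1 + 2*e12, where e12^2 = -1.
Since M commutes with its reverse ~M = a - b*e12, M * ~M = a^2 - b^2*e12^2 = a^2 + b^2.
So M^{-1} = ~M / (a^2 + b^2) = (a - b*e12)/(a^2 + b^2).
a^2 + b^2 = 1 + 4 = 5
Scalar part = 1/5 = 1/5
Bivector coeff = -2/5 = -2/5
M^{-1} = 1/5 - 2/5*e12


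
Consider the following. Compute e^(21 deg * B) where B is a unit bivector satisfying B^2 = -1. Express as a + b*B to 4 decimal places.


For a unit bivector B with B^2 = -1, the exponential series gives
e^(theta*B) = cos(theta) + sin(theta)*B (the GA analogue of Euler's formula).
theta = 21 degrees = 0.366519 rad
cos(21 deg) = 0.9336
sin(21 deg) = 0.3584
exp(theta*B) = 0.9336 + 0.3584*B


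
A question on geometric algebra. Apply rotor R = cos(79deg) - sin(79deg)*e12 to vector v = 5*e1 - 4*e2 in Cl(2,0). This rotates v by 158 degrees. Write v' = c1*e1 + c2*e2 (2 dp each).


Rotor R = cos(79deg) - sin(79deg)*e12
Rotation angle theta = 2 * 79 = 158 degrees
v' = R*v*~R rotates v by theta.
cos(158deg) = -0.9272, sin(158deg) = 0.3746
v'_1 = 5*cos(158deg) - (-4)*sin(158deg)
= 5*(-0.9272) - (-4)*0.3746
= -3.14
v'_2 = 5*sin(158deg) + (-4)*cos(158deg)
= 5*0.3746 + (-4)*(-0.9272)
= 5.58
v' = -3.14*e1 + 5.58*e2


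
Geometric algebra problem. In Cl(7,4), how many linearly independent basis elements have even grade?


Even subalgebra dimension = 2^(n-1)
n = 7 + 4 = 11
2^(11 - 1) = 2^10 = 1024
Verification: sum of C(11,k) for even k = 1 + 55 + 330 + 462 + 165 + 11 = 1024
Result = 1024


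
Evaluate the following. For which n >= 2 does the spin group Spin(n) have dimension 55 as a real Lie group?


dim Spin(n) = dim so(n) = n(n-1)/2.
Solve n(n-1)/2 = 55, i.e. n^2 - n - 110 = 0.
Discriminant = 1 + 8*55 = 441
n = (1 + sqrt(441))/2 = (1 + 21)/2 = 11


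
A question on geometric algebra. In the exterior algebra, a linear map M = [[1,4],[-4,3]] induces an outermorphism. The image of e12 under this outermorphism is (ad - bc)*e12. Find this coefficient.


The outermorphism of a linear map f sends e1^e2 to f(e1)^f(e2).
f(e1) = 1*e1 - 4*e2
f(e2) = 4*e1 + 3*e2
f(e1) ^ f(e2) = (1*e1 - 4*e2) ^ (4*e1 + 3*e2)
= 1*3*e12 + (-4)*4*e21
= (3 - (-16))*e12
= 19*e12
Coefficient = 19


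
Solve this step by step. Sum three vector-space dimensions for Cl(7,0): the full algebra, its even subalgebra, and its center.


n = 7 + 0 = 7
Total dim = 2^7 = 128
Even subalgebra dim = 2^6 = 64
n is odd, so center dim = 2
Sum = 128 + 64 + 2 = 194


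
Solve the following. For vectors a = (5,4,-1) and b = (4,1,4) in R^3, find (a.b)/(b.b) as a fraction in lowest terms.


Projection coefficient = (a . b) / (b . b)
a . b = 5*4 + 4*1 + (-1)*4
= 20 + 4 + (-4) = 20
b . b = 4^2 + 1^2 + 4^2
= 16 + 1 + 16 = 33
Coefficient = 20/33
In lowest terms: 20/33


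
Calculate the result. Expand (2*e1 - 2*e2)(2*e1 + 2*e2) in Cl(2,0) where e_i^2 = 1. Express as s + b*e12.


Expand: (2*e1 - 2*e2)(2*e1 + 2*e2)
= 2*2*e1e1 + 2*2*e1e2 + (-2)*2*e2e1 + (-2)*2*e2e2
Using e1^2 = e2^2 = 1, e2e1 = -e1e2:
Scalar part s = 2*2 + (-2)*2 = 4 + (-4) = 0
Bivector part b = 2*2 - (-2)*2 = 4 - (-4) = 8
uv = 0 + 8*e12


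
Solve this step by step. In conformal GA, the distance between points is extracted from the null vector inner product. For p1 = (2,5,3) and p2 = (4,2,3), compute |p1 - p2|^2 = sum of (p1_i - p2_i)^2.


p1 - p2 = (-2, 3, 0)
|p1 - p2|^2 = (-2)^2 + 3^2 + 0^2
= 4 + 9 + 0
= 13


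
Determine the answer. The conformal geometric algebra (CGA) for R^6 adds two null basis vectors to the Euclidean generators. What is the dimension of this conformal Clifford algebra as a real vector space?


The conformal model of R^6 uses Cl(7,1): the 6 Euclidean generators plus two extra orthogonal generators e+ (e+^2 = +1) and e- (e-^2 = -1), from which the null vectors e0, einf are built.
Number of generators m = 6 + 2 = 8.
dim Cl(p,q) = 2^m = 2^8 = 256


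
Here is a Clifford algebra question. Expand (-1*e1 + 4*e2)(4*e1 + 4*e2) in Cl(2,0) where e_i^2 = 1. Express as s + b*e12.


Expand: (-1*e1 + 4*e2)(4*e1 + 4*e2)
= (-1)*4*e1e1 + (-1)*4*e1e2 + 4*4*e2e1 + 4*4*e2e2
Using e1^2 = e2^2 = 1, e2e1 = -e1e2:
Scalar part s = (-1)*4 + 4*4 = -4 + 16 = 12
Bivector part b = (-1)*4 - 4*4 = -4 - 16 = -20
uv = 12 - 20*e12


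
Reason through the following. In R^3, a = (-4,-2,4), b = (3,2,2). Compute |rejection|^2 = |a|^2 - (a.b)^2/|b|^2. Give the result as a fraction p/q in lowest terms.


|a|^2 = (-4)^2 + (-2)^2 + 4^2 = 36
|b|^2 = 3^2 + 2^2 + 2^2 = 17
a . b = (-4)*3 + (-2)*2 + 4*2 = -8
(a.b)^2 = (-8)^2 = 64
|rej|^2 = 36 - 64/17
= (612 - 64)/17
= 548/17
In lowest terms: 548/17


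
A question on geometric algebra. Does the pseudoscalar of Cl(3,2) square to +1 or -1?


The pseudoscalar I = e1...e_n (product of all n generators) of Cl(p,q) satisfies I^2 = (-1)^(q + n(n-1)/2).
p = 3, q = 2, n = p + q = 5
n(n-1)/2 = 5 * 4 / 2 = 10
Exponent = q + n(n-1)/2 = 2 + 10 = 12
I^2 = (-1)^12 = +1


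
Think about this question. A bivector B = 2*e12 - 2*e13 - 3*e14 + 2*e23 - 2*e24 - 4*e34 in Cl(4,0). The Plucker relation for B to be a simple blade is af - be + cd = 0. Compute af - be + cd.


Plucker relation: af - be + cd
a*f = 2*(-4) = -8
b*e = (-2)*(-2) = 4
c*d = (-3)*2 = -6
af - be + cd = -8 - 4 + (-6)
= -18


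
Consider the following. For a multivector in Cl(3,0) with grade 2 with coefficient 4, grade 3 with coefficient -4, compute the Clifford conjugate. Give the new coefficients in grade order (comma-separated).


Clifford conjugate sign for grade k: (-1)^(k(k+1)/2)
Grade 2: (-1)^(2*3/2) = (-1)^3 = -1, coeff 4 -> -4
Grade 3: (-1)^(3*4/2) = (-1)^6 = 1, coeff -4 -> -4
Conjugated coefficients: -4, -4


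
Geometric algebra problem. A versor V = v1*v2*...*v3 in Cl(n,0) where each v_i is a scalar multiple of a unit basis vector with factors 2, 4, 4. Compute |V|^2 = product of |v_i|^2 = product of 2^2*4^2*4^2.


Each vector v_i has |v_i|^2 = s_i^2
Squared scales: 2^2 = 4, 4^2 = 16, 4^2 = 16
|V|^2 = 4 * 16 * 16
= 1024


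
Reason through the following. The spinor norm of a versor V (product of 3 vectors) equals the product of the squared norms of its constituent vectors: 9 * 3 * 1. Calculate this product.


Spinor norm N(V) = |v1|^2 * |v2|^2 * ... * |v3|^2
= 9 * 3 * 1
Running product: 9, 27, 27
N(V) = 27


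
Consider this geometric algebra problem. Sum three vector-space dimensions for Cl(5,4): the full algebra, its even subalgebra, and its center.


n = 5 + 4 = 9
Total dim = 2^9 = 512
Even subalgebra dim = 2^8 = 256
n is odd, so center dim = 2
Sum = 512 + 256 + 2 = 770


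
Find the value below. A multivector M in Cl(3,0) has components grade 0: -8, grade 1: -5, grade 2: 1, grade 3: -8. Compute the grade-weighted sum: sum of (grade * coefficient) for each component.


Grade-weighted sum = sum of grade_k * coefficient_k
0*(-8) = 0
1*(-5) = -5
2*1 = 2
3*(-8) = -24
Total = 0 + (-5) + 2 + (-24) = -27


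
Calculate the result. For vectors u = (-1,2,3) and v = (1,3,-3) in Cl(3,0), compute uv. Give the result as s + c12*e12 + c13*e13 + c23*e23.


In Cl(3,0): e_i^2 = 1, e_ie_j = -e_je_i for i != j.
Scalar part = u . v = (-1)*1 + 2*3 + 3*(-3)
= -1 + 6 + (-9) = -4
e12 coeff = (-1)*3 - 2*1 = -3 - 2 = -5
e13 coeff = (-1)*(-3) - 3*1 = 3 - 3 = 0
e23 coeff = 2*(-3) - 3*3 = -6 - 9 = -15
uv = -4 - 5*e12 + 0*e13 - 15*e23


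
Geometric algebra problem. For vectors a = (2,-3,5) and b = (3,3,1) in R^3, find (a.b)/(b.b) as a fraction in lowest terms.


Projection coefficient = (a . b) / (b . b)
a . b = 2*3 + (-3)*3 + 5*1
= 6 + (-9) + 5 = 2
b . b = 3^2 + 3^2 + 1^2
= 9 + 9 + 1 = 19
Coefficient = 2/19
In lowest terms: 2/19


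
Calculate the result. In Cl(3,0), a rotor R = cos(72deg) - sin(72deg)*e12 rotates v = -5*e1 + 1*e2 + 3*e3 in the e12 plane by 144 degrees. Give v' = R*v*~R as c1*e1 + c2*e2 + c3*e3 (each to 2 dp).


Rotor R = cos(72deg) - sin(72deg)*e12
Rotation angle theta = 2 * 72 = 144 degrees in the e12 plane (e1 -> e2).
The component perpendicular to the plane (e3) is invariant: v'_3 = v3 = 3.00
cos(144deg) = -0.8090, sin(144deg) = 0.5878
v'_1 = v1*cos(theta) - v2*sin(theta) = -5*(-0.8090) - 1*0.5878 = 3.46
v'_2 = v1*sin(theta) + v2*cos(theta) = -5*0.5878 + 1*(-0.8090) = -3.75
v' = 3.46*e1 - 3.75*e2 + 3.00*e3


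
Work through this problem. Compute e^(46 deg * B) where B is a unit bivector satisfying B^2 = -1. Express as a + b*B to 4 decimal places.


For a unit bivector B with B^2 = -1, the exponential series gives
e^(theta*B) = cos(theta) + sin(theta)*B (the GA analogue of Euler's formula).
theta = 46 degrees = 0.802851 rad
cos(46 deg) = 0.6947
sin(46 deg) = 0.7193
exp(theta*B) = 0.6947 + 0.7193*B


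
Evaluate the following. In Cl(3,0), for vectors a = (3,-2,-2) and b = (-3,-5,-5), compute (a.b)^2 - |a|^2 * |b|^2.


a . b = 3*(-3) + (-2)*(-5) + (-2)*(-5)
= -9 + 10 + 10 = 11
|a|^2 = 3^2 + (-2)^2 + (-2)^2 = 17
|b|^2 = (-3)^2 + (-5)^2 + (-5)^2 = 59
(a.b)^2 = 11^2 = 121
|a|^2 * |b|^2 = 17 * 59 = 1003
Result = 121 - 1003 = -882


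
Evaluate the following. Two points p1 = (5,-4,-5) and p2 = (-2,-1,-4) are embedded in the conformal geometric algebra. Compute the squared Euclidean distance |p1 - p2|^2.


p1 - p2 = (7, -3, -1)
|p1 - p2|^2 = 7^2 + (-3)^2 + (-1)^2
= 49 + 9 + 1
= 59


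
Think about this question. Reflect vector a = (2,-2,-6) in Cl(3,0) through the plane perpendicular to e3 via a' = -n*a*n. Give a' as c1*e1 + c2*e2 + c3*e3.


Reflection formula: a' = -n*a*n, with n = e3 (unit vector, n^2 = 1).
For reflection through hyperplane perp to e3:
The component along e3 flips sign, others stay.
a = (2, -2, -6)
a' = (2, -2, 6)
a' = 2*e1 - 2*e2 + 6*e3


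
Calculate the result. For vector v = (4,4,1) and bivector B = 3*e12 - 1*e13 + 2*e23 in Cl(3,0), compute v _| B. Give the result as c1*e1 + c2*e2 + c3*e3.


Left contraction v _| B = <vB>_1 (grade-1 part of the geometric product vB).
Using e1_|e12 = e2, e2_|e12 = -e1, e1_|e13 = e3, e3_|e13 = -e1, e2_|e23 = e3, e3_|e23 = -e2:
e1 coeff: -v2*b12 - v3*b13 = -(4)*(3) - (1)*(-1) = -11
e2 coeff: v1*b12 - v3*b23 = (4)*(3) - (1)*(2) = 10
e3 coeff: v1*b13 + v2*b23 = (4)*(-1) + (4)*(2) = 4
v _| B = -11*e1 + 10*e2 + 4*e3


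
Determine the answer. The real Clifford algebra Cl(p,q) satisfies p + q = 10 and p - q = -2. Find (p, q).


We need p + q = 10 and p - q = -2.
Adding: 2p = 10 + (-2) = 8, so p = 4.
Then q = 10 - 4 = 6.
(p, q) = (4, 6)


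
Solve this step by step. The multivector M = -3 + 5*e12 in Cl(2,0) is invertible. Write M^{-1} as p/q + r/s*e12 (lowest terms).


M = -3 + 5*e12, where e12^2 = -1.
Since M commutes with its reverse ~M = a - b*e12, M * ~M = a^2 - b^2*e12^2 = a^2 + b^2.
So M^{-1} = ~M / (a^2 + b^2) = (a - b*e12)/(a^2 + b^2).
a^2 + b^2 = 9 + 25 = 34
Scalar part = -3/34 = -3/34
Bivector coeff = -5/34 = -5/34
M^{-1} = -3/34 - 5/34*e12


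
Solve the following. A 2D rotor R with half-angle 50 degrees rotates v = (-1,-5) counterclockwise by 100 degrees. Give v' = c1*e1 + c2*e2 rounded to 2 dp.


Rotor R = cos(50deg) - sin(50deg)*e12
Rotation angle theta = 2 * 50 = 100 degrees
v' = R*v*~R rotates v by theta.
cos(100deg) = -0.1736, sin(100deg) = 0.9848
v'_1 = -1*cos(100deg) - (-5)*sin(100deg)
= -1*(-0.1736) - (-5)*0.9848
= 5.10
v'_2 = -1*sin(100deg) + (-5)*cos(100deg)
= -1*0.9848 + (-5)*(-0.1736)
= -0.12
v' = 5.10*e1 - 0.12*e2


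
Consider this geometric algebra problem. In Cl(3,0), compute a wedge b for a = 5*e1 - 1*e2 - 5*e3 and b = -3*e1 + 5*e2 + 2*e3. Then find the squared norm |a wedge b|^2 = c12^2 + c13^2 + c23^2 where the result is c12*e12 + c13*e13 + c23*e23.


a wedge b = (a1*b2 - a2*b1)*e12 + (a1*b3 - a3*b1)*e13 + (a2*b3 - a3*b2)*e23
e12 coeff: 5*5 - (-1)*(-3) = 25 - 3 = 22
e13 coeff: 5*2 - (-5)*(-3) = 10 - 15 = -5
e23 coeff: (-1)*2 - (-5)*5 = -2 - (-25) = 23
|a wedge b|^2 = 22^2 + (-5)^2 + 23^2
= 484 + 25 + 529
= 1038


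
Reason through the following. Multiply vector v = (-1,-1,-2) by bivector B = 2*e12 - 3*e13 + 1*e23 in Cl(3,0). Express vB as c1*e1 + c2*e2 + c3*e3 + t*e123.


vB has grade-1 (vector) and grade-3 (trivector) parts: vB = (v _| B) + (v ^ B).
Vector part <vB>_1:
  e1: -v2*b12 - v3*b13 = -(-1)*(2) - (-2)*(-3) = -4
  e2: v1*b12 - v3*b23 = (-1)*(2) - (-2)*(1) = 0
  e3: v1*b13 + v2*b23 = (-1)*(-3) + (-1)*(1) = 2
Trivector part <vB>_3:
  e123: v1*b23 - v2*b13 + v3*b12 = (-1)*(1) - (-1)*(-3) + (-2)*(2) = -8
vB = -4*e1 + 0*e2 + 2*e3 - 8*e123


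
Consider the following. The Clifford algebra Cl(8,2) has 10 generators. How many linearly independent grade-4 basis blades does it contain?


Number of grade-k basis blades in Cl(p,q) with n = p + q is C(n, k).
n = 8 + 2 = 10
C(10, 4) = 10! / (4! * 6!)
= 3628800 / (24 * 720)
= 210


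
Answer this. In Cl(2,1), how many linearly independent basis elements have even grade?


Even subalgebra dimension = 2^(n-1)
n = 2 + 1 = 3
2^(3 - 1) = 2^2 = 4
Verification: sum of C(3,k) for even k = 1 + 3 = 4
Result = 4


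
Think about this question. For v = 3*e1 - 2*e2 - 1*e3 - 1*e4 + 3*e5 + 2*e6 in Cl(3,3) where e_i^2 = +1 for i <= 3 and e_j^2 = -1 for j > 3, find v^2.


v^2 = sum of c_i^2 * e_i^2
Positive signature terms (e_i^2 = +1): 3^2 + (-2)^2 + (-1)^2 = 14
Negative signature terms (e_j^2 = -1): (-1)^2 + 3^2 + 2^2 = 14
v^2 = 14 - 14 = 0


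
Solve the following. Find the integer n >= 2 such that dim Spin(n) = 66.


dim Spin(n) = dim so(n) = n(n-1)/2.
Solve n(n-1)/2 = 66, i.e. n^2 - n - 132 = 0.
Discriminant = 1 + 8*66 = 529
n = (1 + sqrt(529))/2 = (1 + 23)/2 = 12


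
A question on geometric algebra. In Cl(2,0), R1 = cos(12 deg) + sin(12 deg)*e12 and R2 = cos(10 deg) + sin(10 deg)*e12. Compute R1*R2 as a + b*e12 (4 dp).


Same-plane rotors commute and their half-angles add:
R1*R2 = cos(a1 + a2) + sin(a1 + a2)*e12.
a1 + a2 = 12 + 10 = 22 deg
cos(22 deg) = 0.9272
sin(22 deg) = 0.3746
R1*R2 = 0.9272 + 0.3746*e12


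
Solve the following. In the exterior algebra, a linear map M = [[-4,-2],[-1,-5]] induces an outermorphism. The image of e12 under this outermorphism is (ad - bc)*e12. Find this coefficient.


The outermorphism of a linear map f sends e1^e2 to f(e1)^f(e2).
f(e1) = -4*e1 - 1*e2
f(e2) = -2*e1 - 5*e2
f(e1) ^ f(e2) = (-4*e1 - 1*e2) ^ (-2*e1 - 5*e2)
= (-4)*(-5)*e12 + (-1)*(-2)*e21
= (20 - 2)*e12
= 18*e12
Coefficient = 18


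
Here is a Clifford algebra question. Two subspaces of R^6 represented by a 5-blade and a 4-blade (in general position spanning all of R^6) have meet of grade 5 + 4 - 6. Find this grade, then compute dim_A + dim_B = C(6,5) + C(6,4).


Meet grade = grade(A) + grade(B) - n
= 5 + 4 - 6 = 3
C(6,5) = 6
C(6,4) = 15
dim_A + dim_B = 6 + 15 = 21


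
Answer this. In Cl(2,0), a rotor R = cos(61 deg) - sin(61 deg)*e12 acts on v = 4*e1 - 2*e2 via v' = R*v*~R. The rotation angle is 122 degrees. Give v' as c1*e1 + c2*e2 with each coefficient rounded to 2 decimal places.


Rotor R = cos(61deg) - sin(61deg)*e12
Rotation angle theta = 2 * 61 = 122 degrees
v' = R*v*~R rotates v by theta.
cos(122deg) = -0.5299, sin(122deg) = 0.8480
v'_1 = 4*cos(122deg) - (-2)*sin(122deg)
= 4*(-0.5299) - (-2)*0.8480
= -0.42
v'_2 = 4*sin(122deg) + (-2)*cos(122deg)
= 4*0.8480 + (-2)*(-0.5299)
= 4.45
v' = -0.42*e1 + 4.45*e2


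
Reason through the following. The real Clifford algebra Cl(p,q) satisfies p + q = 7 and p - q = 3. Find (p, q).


We need p + q = 7 and p - q = 3.
Adding: 2p = 7 + 3 = 10, so p = 5.
Then q = 7 - 5 = 2.
(p, q) = (5, 2)


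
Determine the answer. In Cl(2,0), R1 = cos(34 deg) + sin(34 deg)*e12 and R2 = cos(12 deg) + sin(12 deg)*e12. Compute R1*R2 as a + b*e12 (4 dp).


Same-plane rotors commute and their half-angles add:
R1*R2 = cos(a1 + a2) + sin(a1 + a2)*e12.
a1 + a2 = 34 + 12 = 46 deg
cos(46 deg) = 0.6947
sin(46 deg) = 0.7193
R1*R2 = 0.6947 + 0.7193*e12


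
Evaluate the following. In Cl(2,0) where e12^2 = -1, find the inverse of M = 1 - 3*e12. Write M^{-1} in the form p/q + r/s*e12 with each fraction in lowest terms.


M = 1 - 3*e12, where e12^2 = -1.
Since M commutes with its reverse ~M = a - b*e12, M * ~M = a^2 - b^2*e12^2 = a^2 + b^2.
So M^{-1} = ~M / (a^2 + b^2) = (a - b*e12)/(a^2 + b^2).
a^2 + b^2 = 1 + 9 = 10
Scalar part = 1/10 = 1/10
Bivector coeff = 3/10 = 3/10
M^{-1} = 1/10 + 3/10*e12


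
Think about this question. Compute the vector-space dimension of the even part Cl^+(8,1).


Even subalgebra dimension = 2^(n-1)
n = 8 + 1 = 9
2^(9 - 1) = 2^8 = 256
Verification: sum of C(9,k) for even k = 1 + 36 + 126 + 84 + 9 = 256
Result = 256


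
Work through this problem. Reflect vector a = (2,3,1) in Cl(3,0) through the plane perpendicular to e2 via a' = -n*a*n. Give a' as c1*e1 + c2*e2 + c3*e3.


Reflection formula: a' = -n*a*n, with n = e2 (unit vector, n^2 = 1).
For reflection through hyperplane perp to e2:
The component along e2 flips sign, others stay.
a = (2, 3, 1)
a' = (2, -3, 1)
a' = 2*e1 - 3*e2 + 1*e3


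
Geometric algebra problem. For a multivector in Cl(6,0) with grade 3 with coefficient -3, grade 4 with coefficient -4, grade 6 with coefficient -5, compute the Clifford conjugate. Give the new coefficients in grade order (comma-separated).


Clifford conjugate sign for grade k: (-1)^(k(k+1)/2)
Grade 3: (-1)^(3*4/2) = (-1)^6 = 1, coeff -3 -> -3
Grade 4: (-1)^(4*5/2) = (-1)^10 = 1, coeff -4 -> -4
Grade 6: (-1)^(6*7/2) = (-1)^21 = -1, coeff -5 -> 5
Conjugated coefficients: -3, -4, 5


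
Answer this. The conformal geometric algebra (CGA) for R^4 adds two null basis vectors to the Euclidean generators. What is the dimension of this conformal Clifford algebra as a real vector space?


The conformal model of R^4 uses Cl(5,1): the 4 Euclidean generators plus two extra orthogonal generators e+ (e+^2 = +1) and e- (e-^2 = -1), from which the null vectors e0, einf are built.
Number of generators m = 4 + 2 = 6.
dim Cl(p,q) = 2^m = 2^6 = 64


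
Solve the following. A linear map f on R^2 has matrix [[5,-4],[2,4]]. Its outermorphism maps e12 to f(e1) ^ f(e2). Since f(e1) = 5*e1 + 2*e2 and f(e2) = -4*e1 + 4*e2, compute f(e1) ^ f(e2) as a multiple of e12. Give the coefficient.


The outermorphism of a linear map f sends e1^e2 to f(e1)^f(e2).
f(e1) = 5*e1 + 2*e2
f(e2) = -4*e1 + 4*e2
f(e1) ^ f(e2) = (5*e1 + 2*e2) ^ (-4*e1 + 4*e2)
= 5*4*e12 + 2*(-4)*e21
= (20 - (-8))*e12
= 28*e12
Coefficient = 28


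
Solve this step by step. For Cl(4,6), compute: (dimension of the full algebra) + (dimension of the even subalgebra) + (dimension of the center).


n = 4 + 6 = 10
Total dim = 2^10 = 1024
Even subalgebra dim = 2^9 = 512
n is even, so center dim = 1
Sum = 1024 + 512 + 1 = 1537


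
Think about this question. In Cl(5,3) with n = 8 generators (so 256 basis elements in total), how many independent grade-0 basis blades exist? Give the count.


Number of grade-k basis blades in Cl(p,q) with n = p + q is C(n, k).
n = 5 + 3 = 8
C(8, 0) = 8! / (0! * 8!)
= 40320 / (1 * 40320)
= 1


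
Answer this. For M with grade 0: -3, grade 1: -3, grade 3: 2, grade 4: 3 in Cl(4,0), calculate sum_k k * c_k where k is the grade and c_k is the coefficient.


Grade-weighted sum = sum of grade_k * coefficient_k
0*(-3) = 0
1*(-3) = -3
3*2 = 6
4*3 = 12
Total = 0 + (-3) + 6 + 12 = 15


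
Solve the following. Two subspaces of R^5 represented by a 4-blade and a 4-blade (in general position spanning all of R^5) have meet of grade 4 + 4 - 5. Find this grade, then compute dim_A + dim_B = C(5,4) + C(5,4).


Meet grade = grade(A) + grade(B) - n
= 4 + 4 - 5 = 3
C(5,4) = 5
C(5,4) = 5
dim_A + dim_B = 5 + 5 = 10


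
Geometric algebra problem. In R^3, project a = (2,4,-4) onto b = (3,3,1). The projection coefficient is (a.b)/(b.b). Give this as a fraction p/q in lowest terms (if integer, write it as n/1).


Projection coefficient = (a . b) / (b . b)
a . b = 2*3 + 4*3 + (-4)*1
= 6 + 12 + (-4) = 14
b . b = 3^2 + 3^2 + 1^2
= 9 + 9 + 1 = 19
Coefficient = 14/19
In lowest terms: 14/19


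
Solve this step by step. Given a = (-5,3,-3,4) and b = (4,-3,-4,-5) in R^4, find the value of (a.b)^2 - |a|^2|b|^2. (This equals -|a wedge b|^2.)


a . b = (-5)*4 + 3*(-3) + (-3)*(-4) + 4*(-5)
= -20 + (-9) + 12 + (-20) = -37
|a|^2 = (-5)^2 + 3^2 + (-3)^2 + 4^2 = 59
|b|^2 = 4^2 + (-3)^2 + (-4)^2 + (-5)^2 = 66
(a.b)^2 = (-37)^2 = 1369
|a|^2 * |b|^2 = 59 * 66 = 3894
Result = 1369 - 3894 = -2525


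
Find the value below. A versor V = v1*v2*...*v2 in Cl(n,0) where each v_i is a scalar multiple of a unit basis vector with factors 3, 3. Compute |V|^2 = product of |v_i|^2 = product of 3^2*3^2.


Each vector v_i has |v_i|^2 = s_i^2
Squared scales: 3^2 = 9, 3^2 = 9
|V|^2 = 9 * 9
= 81


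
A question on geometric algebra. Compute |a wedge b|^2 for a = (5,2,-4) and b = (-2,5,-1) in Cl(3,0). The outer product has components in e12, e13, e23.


a wedge b = (a1*b2 - a2*b1)*e12 + (a1*b3 - a3*b1)*e13 + (a2*b3 - a3*b2)*e23
e12 coeff: 5*5 - 2*(-2) = 25 - (-4) = 29
e13 coeff: 5*(-1) - (-4)*(-2) = -5 - 8 = -13
e23 coeff: 2*(-1) - (-4)*5 = -2 - (-20) = 18
|a wedge b|^2 = 29^2 + (-13)^2 + 18^2
= 841 + 169 + 324
= 1334


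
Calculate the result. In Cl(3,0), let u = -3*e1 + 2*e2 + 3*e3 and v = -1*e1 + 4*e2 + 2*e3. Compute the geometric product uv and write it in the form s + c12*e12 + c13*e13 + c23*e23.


In Cl(3,0): e_i^2 = 1, e_ie_j = -e_je_i for i != j.
Scalar part = u . v = (-3)*(-1) + 2*4 + 3*2
= 3 + 8 + 6 = 17
e12 coeff = (-3)*4 - 2*(-1) = -12 - (-2) = -10
e13 coeff = (-3)*2 - 3*(-1) = -6 - (-3) = -3
e23 coeff = 2*2 - 3*4 = 4 - 12 = -8
uv = 17 - 10*e12 - 3*e13 - 8*e23


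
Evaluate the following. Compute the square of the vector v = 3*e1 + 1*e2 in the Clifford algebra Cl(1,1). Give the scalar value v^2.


v^2 = sum of c_i^2 * e_i^2
Positive signature terms (e_i^2 = +1): 3^2 = 9
Negative signature terms (e_j^2 = -1): 1^2 = 1
v^2 = 9 - 1 = 8


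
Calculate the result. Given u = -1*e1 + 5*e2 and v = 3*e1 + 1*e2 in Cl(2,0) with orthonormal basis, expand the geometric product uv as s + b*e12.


Expand: (-1*e1 + 5*e2)(3*e1 + 1*e2)
= (-1)*3*e1e1 + (-1)*1*e1e2 + 5*3*e2e1 + 5*1*e2e2
Using e1^2 = e2^2 = 1, e2e1 = -e1e2:
Scalar part s = (-1)*3 + 5*1 = -3 + 5 = 2
Bivector part b = (-1)*1 - 5*3 = -1 - 15 = -16
uv = 2 - 16*e12


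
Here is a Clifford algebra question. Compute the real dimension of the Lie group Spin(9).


Spin(n) double-covers SO(n); both have Lie algebra so(n) of dimension n(n-1)/2.
n = 9
n(n-1) = 9 * 8 = 72
dim Spin(9) = 72/2 = 36


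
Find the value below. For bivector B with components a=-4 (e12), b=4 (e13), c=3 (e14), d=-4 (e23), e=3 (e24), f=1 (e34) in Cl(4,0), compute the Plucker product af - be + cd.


Plucker relation: af - be + cd
a*f = (-4)*1 = -4
b*e = 4*3 = 12
c*d = 3*(-4) = -12
af - be + cd = -4 - 12 + (-12)
= -28


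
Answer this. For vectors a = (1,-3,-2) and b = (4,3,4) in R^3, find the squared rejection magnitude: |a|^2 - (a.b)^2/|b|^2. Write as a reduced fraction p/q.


|a|^2 = 1^2 + (-3)^2 + (-2)^2 = 14
|b|^2 = 4^2 + 3^2 + 4^2 = 41
a . b = 1*4 + (-3)*3 + (-2)*4 = -13
(a.b)^2 = (-13)^2 = 169
|rej|^2 = 14 - 169/41
= (574 - 169)/41
= 405/41
In lowest terms: 405/41


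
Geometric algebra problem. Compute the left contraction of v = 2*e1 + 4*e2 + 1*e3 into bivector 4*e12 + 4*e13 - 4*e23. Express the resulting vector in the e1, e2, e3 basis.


Left contraction v _| B = <vB>_1 (grade-1 part of the geometric product vB).
Using e1_|e12 = e2, e2_|e12 = -e1, e1_|e13 = e3, e3_|e13 = -e1, e2_|e23 = e3, e3_|e23 = -e2:
e1 coeff: -v2*b12 - v3*b13 = -(4)*(4) - (1)*(4) = -20
e2 coeff: v1*b12 - v3*b23 = (2)*(4) - (1)*(-4) = 12
e3 coeff: v1*b13 + v2*b23 = (2)*(4) + (4)*(-4) = -8
v _| B = -20*e1 + 12*e2 - 8*e3
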